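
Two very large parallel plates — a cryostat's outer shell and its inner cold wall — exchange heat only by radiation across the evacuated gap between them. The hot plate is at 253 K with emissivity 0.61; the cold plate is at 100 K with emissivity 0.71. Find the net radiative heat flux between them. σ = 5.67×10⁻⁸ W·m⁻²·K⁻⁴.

q ≈ 111 W/m²

For two infinite grey parallel plates, q = σ(T₁⁴ − T₂⁴)/(1/ε₁ + 1/ε₂ − 1).
T₁⁴ − T₂⁴ = 4.097×10⁹ − 1.000×10⁸ = 3.997×10⁹ K⁴.
1/ε₁ + 1/ε₂ − 1 = 1.639 + 1.408 − 1 = 2.048.
q = 5.67×10⁻⁸ × 3.997×10⁹ / 2.048.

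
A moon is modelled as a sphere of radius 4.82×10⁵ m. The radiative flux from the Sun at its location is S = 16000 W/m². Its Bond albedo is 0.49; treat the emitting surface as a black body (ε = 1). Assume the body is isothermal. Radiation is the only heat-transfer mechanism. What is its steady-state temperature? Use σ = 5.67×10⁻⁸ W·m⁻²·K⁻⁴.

At equilibrium, absorbed power = emitted power.
Absorbing cross-section = πr² = 7.299×10¹¹ m²; emitting surface = 4πr² = 2.919×10¹² m² (ratio 4).
(1−a)S·A_cross = εσ·A_surf·T⁴  ⇒  T⁴ = (1−a)S/(4σ).
T⁴ = 0.510·16000/(4·5.67×10⁻⁸) = 3.598×10¹⁰ K⁴.
T = (3.598×10¹⁰)^(1/4).

T ≈ 436 K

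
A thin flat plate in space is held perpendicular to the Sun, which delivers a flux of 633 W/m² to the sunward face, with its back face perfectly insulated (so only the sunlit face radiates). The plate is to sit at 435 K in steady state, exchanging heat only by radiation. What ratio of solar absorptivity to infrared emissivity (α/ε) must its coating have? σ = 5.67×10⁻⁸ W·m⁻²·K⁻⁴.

Balance: αS·A = εσ·1A·T⁴ ⇒ α/ε = σT⁴/S.
α/ε = 5.67×10⁻⁸·(435)⁴/633 = 5.67×10⁻⁸·3.581×10¹⁰/633.

α/ε ≈ 3.21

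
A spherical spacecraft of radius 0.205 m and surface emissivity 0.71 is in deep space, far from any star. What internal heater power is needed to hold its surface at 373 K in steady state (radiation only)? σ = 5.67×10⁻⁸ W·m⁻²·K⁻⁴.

P = εσ·4πr²·T⁴.
4πr² = 0.5281 m²; T⁴ = 1.936×10¹⁰ K⁴.
P = 0.71·5.67×10⁻⁸·0.5281·1.936×10¹⁰.

P ≈ 412 W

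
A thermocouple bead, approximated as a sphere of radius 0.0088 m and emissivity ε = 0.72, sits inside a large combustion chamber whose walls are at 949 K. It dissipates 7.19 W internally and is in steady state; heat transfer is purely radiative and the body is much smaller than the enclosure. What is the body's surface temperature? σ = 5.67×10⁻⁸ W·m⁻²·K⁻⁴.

For a small grey body in a large enclosure, net radiated power = εσA(T⁴ − T_w⁴).
Steady state: P = εσA(T⁴ − T_w⁴) with A = 4πr² = 9.731×10⁻⁴ m².
T⁴ = P/(εσA) + T_w⁴ = 7.19/(0.72·5.67×10⁻⁸·9.731×10⁻⁴) + (949)⁴
    = 1.810×10¹¹ + 8.111×10¹¹ = 9.921×10¹¹ K⁴.

T ≈ 998 K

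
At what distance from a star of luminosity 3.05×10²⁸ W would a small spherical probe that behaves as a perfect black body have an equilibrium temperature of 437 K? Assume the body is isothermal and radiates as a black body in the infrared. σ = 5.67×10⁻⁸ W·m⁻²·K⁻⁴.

For an isothermal black-emitting sphere, (1−a)S·πr² = σ·4πr²·T⁴ ⇒ S = 4σT⁴/(1−a).
S = 4·5.67×10⁻⁸·(437)⁴/1.00 = 8271 W/m².
Flux falls as S = L/(4πd²), so d = √(L/(4πS)) = √(3.05×10²⁸/(4π·8271)).

d ≈ 5.42×10¹¹ m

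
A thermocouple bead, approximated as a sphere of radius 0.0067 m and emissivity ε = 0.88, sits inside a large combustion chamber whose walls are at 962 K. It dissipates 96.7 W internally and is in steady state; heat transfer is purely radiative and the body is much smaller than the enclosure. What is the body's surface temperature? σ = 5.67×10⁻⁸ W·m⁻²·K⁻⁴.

For a small grey body in a large enclosure, net radiated power = εσA(T⁴ − T_w⁴).
Steady state: P = εσA(T⁴ − T_w⁴) with A = 4πr² = 5.641×10⁻⁴ m².
T⁴ = P/(εσA) + T_w⁴ = 96.7/(0.88·5.67×10⁻⁸·5.641×10⁻⁴) + (962)⁴
    = 3.436×10¹² + 8.564×10¹¹ = 4.292×10¹² K⁴.

T ≈ 1440 K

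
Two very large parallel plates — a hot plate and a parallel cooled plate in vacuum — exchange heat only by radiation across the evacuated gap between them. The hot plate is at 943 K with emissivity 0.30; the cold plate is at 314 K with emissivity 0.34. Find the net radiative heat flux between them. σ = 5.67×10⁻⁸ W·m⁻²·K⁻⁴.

For two infinite grey parallel plates, q = σ(T₁⁴ − T₂⁴)/(1/ε₁ + 1/ε₂ − 1).
T₁⁴ − T₂⁴ = 7.908×10¹¹ − 9.721×10⁹ = 7.810×10¹¹ K⁴.
1/ε₁ + 1/ε₂ − 1 = 3.333 + 2.941 − 1 = 5.275.
q = 5.67×10⁻⁸ × 7.810×10¹¹ / 5.275.

q ≈ 8400 W/m²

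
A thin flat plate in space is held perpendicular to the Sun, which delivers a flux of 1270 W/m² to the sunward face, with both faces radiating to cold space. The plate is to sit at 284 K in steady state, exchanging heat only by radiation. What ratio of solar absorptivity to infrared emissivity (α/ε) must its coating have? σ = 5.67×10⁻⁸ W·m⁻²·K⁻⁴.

α/ε ≈ 0.581

Balance: αS·A = εσ·2A·T⁴ ⇒ α/ε = 2σT⁴/S.
α/ε = 2·5.67×10⁻⁸·(284)⁴/1270 = 2·5.67×10⁻⁸·6.505×10⁹/1270.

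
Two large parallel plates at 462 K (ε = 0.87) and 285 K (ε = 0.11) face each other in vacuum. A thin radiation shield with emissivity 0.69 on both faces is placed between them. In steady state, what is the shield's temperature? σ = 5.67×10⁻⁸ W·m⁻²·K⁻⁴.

In steady state the net flux on the hot side equals that on the cold side.
σ(T₁⁴−T_s⁴)/D₁ = σ(T_s⁴−T₂⁴)/D₂, with D₁ = 1/ε₁+1/ε_s−1 = 1.599, D₂ = 1/ε_s+1/ε₂−1 = 9.540.
Solve for T_s⁴: T_s⁴ = (D₂·T₁⁴ + D₁·T₂⁴)/(D₁+D₂) = 3.997×10¹⁰ K⁴.

T_s ≈ 447 K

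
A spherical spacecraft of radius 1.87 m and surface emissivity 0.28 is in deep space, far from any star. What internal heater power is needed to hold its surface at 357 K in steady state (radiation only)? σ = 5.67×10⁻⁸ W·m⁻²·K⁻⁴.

P ≈ 11300 W

P = εσ·4πr²·T⁴.
4πr² = 43.94 m²; T⁴ = 1.624×10¹⁰ K⁴.
P = 0.28·5.67×10⁻⁸·43.94·1.624×10¹⁰.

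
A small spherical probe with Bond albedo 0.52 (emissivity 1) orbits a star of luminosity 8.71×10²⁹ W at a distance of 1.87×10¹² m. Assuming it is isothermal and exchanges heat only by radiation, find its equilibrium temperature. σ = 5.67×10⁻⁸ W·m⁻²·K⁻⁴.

First find the stellar flux at distance d: S = L/(4πd²) = 8.71×10²⁹/(4π·(1.87×10¹²)²) = 19820 W/m².
For an isothermal sphere, absorbed (1−a)S·πr² = emitted σ·4πr²·T⁴, so T⁴ = (1−a)S/(4σ).
T⁴ = 0.480·19820/(4·5.67×10⁻⁸) = 4.195×10¹⁰ K⁴.

T ≈ 453 K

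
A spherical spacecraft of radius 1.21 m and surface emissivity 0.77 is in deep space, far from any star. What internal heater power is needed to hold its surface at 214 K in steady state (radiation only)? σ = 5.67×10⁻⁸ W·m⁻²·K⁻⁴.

P ≈ 1680 W

P = εσ·4πr²·T⁴.
4πr² = 18.40 m²; T⁴ = 2.097×10⁹ K⁴.
P = 0.77·5.67×10⁻⁸·18.40·2.097×10⁹.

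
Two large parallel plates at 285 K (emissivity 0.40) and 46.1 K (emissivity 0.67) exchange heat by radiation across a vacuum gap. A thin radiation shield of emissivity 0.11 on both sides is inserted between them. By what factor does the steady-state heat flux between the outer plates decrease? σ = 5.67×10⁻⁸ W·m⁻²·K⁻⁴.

Without shield: q₀ = σΔ(T⁴)/(1/ε₁+1/ε₂−1) with denominator 2.993.
With shield the two gaps are in series; the resistances add: (1/ε₁+1/ε_s−1)+(1/ε_s+1/ε₂−1) = 10.59+9.583 = 20.17.
Heat-flux ratio q₀/q = 20.17/2.993.

factor ≈ 6.74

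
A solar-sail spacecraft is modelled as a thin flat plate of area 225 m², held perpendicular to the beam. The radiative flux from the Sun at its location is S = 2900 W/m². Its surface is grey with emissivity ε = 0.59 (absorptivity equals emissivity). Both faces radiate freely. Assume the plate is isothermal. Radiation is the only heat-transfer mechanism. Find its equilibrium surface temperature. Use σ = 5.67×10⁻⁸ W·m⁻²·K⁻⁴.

T ≈ 400 K

At equilibrium, absorbed power = emitted power.
Absorbing cross-section = A = 225.0 m²; emitting surface = 2A = 450.0 m² (ratio 2).
εS·A_cross = εσ·A_surf·T⁴  ⇒  T⁴ = S/(2σ)   (ε cancels).
T⁴ = 2900/(2·5.67×10⁻⁸) = 2.557×10¹⁰ K⁴.
T = (2.557×10¹⁰)^(1/4).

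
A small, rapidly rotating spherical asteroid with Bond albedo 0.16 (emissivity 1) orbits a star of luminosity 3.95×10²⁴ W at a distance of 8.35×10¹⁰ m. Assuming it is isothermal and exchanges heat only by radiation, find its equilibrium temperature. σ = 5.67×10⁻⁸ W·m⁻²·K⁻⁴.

T ≈ 114 K

First find the stellar flux at distance d: S = L/(4πd²) = 3.95×10²⁴/(4π·(8.35×10¹⁰)²) = 45.08 W/m².
For an isothermal sphere, absorbed (1−a)S·πr² = emitted σ·4πr²·T⁴, so T⁴ = (1−a)S/(4σ).
T⁴ = 0.840·45.08/(4·5.67×10⁻⁸) = 1.670×10⁸ K⁴.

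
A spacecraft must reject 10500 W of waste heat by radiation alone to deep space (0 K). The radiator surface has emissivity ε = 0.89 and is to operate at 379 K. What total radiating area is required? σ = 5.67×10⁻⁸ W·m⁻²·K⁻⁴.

P = εσA T⁴ ⇒ A = P/(εσT⁴).
T⁴ = 2.063×10¹⁰ K⁴.
A = 10500/(0.89 × 5.67×10⁻⁸ × 2.063×10¹⁰).

A ≈ 10.1 m²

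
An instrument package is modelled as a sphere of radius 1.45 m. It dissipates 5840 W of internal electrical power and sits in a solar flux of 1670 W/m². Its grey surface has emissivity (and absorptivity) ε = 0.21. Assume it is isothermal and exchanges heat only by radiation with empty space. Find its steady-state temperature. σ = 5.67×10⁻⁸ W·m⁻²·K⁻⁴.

At steady state, absorbed solar power + internal power = radiated power.
Absorbed: α·S·A_cross = 0.21·1670·6.605 = 2316 W (cross-section πr²).
Total input = 2316 + 5840 = 8156 W.
Radiated: εσ·A_surf·T⁴ with A_surf = 4πr² = 26.42 m².
T⁴ = 8156/(0.21·5.67×10⁻⁸·26.42) = 2.593×10¹⁰ K⁴.

T ≈ 401 K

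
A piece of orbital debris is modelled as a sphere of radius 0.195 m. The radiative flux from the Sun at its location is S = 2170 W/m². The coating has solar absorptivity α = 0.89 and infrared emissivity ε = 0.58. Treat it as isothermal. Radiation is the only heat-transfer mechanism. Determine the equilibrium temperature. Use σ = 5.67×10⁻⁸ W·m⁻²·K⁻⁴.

At equilibrium, absorbed power = emitted power.
Absorbing cross-section = πr² = 0.1195 m²; emitting surface = 4πr² = 0.4778 m² (ratio 4).
αS·A_cross = εσ·A_surf·T⁴  ⇒  T⁴ = αS/(ε·4σ).
T⁴ = 0.890·2170/(0.58·4·5.67×10⁻⁸) = 1.468×10¹⁰ K⁴.
T = (1.468×10¹⁰)^(1/4).

T ≈ 348 K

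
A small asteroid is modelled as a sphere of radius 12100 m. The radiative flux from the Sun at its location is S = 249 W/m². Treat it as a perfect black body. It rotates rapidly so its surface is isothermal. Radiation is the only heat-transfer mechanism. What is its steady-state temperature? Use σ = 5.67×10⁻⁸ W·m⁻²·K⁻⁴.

T ≈ 182 K

At equilibrium, absorbed power = emitted power.
Absorbing cross-section = πr² = 4.600×10⁸ m²; emitting surface = 4πr² = 1.840×10⁹ m² (ratio 4).
S·A_cross = εσ·A_surf·T⁴  ⇒  T⁴ = S/(4σ).
T⁴ = 1.00·249/(4·5.67×10⁻⁸) = 1.098×10⁹ K⁴.
T = (1.098×10⁹)^(1/4).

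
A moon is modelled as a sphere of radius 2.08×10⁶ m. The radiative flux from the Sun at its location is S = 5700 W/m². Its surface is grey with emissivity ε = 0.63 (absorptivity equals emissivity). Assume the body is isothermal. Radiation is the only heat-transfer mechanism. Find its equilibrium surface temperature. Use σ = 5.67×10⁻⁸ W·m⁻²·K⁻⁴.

T ≈ 398 K

At equilibrium, absorbed power = emitted power.
Absorbing cross-section = πr² = 1.359×10¹³ m²; emitting surface = 4πr² = 5.437×10¹³ m² (ratio 4).
εS·A_cross = εσ·A_surf·T⁴  ⇒  T⁴ = S/(4σ)   (ε cancels).
T⁴ = 5700/(4·5.67×10⁻⁸) = 2.513×10¹⁰ K⁴.
T = (2.513×10¹⁰)^(1/4).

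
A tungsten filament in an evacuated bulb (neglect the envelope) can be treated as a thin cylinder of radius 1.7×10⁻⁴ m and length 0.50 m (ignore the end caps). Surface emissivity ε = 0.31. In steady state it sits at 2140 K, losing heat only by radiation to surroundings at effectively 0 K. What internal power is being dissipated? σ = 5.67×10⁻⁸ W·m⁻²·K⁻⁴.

P ≈ 197 W

Steady state: P = εσA T⁴.
A = 2πrL = 5.341×10⁻⁴ m²; T⁴ = (2140)⁴ = 2.097×10¹³ K⁴.
P = 0.31 × 5.67×10⁻⁸ × 5.341×10⁻⁴ × 2.097×10¹³.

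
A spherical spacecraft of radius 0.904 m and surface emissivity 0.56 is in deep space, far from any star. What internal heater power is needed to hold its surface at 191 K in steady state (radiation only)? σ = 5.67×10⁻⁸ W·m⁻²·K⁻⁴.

P ≈ 434 W

P = εσ·4πr²·T⁴.
4πr² = 10.27 m²; T⁴ = 1.331×10⁹ K⁴.
P = 0.56·5.67×10⁻⁸·10.27·1.331×10⁹.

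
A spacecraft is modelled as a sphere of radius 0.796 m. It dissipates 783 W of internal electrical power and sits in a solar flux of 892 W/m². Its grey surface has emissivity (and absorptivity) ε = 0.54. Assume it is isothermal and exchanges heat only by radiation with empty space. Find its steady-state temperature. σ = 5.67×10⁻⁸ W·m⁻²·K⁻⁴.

At steady state, absorbed solar power + internal power = radiated power.
Absorbed: α·S·A_cross = 0.54·892·1.991 = 958.8 W (cross-section πr²).
Total input = 958.8 + 783 = 1742 W.
Radiated: εσ·A_surf·T⁴ with A_surf = 4πr² = 7.962 m².
T⁴ = 1742/(0.54·5.67×10⁻⁸·7.962) = 7.145×10⁹ K⁴.

T ≈ 291 K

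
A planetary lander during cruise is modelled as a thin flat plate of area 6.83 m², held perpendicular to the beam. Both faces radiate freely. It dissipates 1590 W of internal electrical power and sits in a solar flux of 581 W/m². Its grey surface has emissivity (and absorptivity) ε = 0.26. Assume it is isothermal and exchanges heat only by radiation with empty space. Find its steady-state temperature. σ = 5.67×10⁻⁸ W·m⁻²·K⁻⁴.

T ≈ 338 K

At steady state, absorbed solar power + internal power = radiated power.
Absorbed: α·S·A_cross = 0.26·581·6.830 = 1032 W (cross-section A).
Total input = 1032 + 1590 = 2622 W.
Radiated: εσ·A_surf·T⁴ with A_surf = 2A = 13.66 m².
T⁴ = 2622/(0.26·5.67×10⁻⁸·13.66) = 1.302×10¹⁰ K⁴.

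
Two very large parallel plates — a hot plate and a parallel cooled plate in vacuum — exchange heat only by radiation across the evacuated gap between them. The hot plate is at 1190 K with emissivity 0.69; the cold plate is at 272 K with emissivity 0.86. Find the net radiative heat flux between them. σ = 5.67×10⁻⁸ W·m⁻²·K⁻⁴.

For two infinite grey parallel plates, q = σ(T₁⁴ − T₂⁴)/(1/ε₁ + 1/ε₂ − 1).
T₁⁴ − T₂⁴ = 2.005×10¹² − 5.474×10⁹ = 2.000×10¹² K⁴.
1/ε₁ + 1/ε₂ − 1 = 1.449 + 1.163 − 1 = 1.612.
q = 5.67×10⁻⁸ × 2.000×10¹² / 1.612.

q ≈ 70300 W/m²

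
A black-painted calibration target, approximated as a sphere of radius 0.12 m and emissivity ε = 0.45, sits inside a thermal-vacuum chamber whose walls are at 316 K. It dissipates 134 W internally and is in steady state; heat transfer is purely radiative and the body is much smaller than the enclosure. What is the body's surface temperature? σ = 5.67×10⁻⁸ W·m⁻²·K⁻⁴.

T ≈ 444 K

For a small grey body in a large enclosure, net radiated power = εσA(T⁴ − T_w⁴).
Steady state: P = εσA(T⁴ − T_w⁴) with A = 4πr² = 0.1810 m².
T⁴ = P/(εσA) + T_w⁴ = 134/(0.45·5.67×10⁻⁸·0.1810) + (316)⁴
    = 2.902×10¹⁰ + 9.971×10⁹ = 3.899×10¹⁰ K⁴.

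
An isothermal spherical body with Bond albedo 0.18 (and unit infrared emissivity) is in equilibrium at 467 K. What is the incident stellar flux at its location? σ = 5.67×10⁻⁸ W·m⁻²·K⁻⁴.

(1−a)S·πr² = σ·4πr²·T⁴ ⇒ S = 4σT⁴/(1−a).
S = 4·5.67×10⁻⁸·4.756×10¹⁰/0.820.

S ≈ 13200 W/m²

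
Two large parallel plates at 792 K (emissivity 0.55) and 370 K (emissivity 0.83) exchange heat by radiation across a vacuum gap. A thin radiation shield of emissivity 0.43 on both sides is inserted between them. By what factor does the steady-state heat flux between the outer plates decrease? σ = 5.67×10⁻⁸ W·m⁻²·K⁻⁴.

Without shield: q₀ = σΔ(T⁴)/(1/ε₁+1/ε₂−1) with denominator 2.023.
With shield the two gaps are in series; the resistances add: (1/ε₁+1/ε_s−1)+(1/ε_s+1/ε₂−1) = 3.144+2.530 = 5.674.
Heat-flux ratio q₀/q = 5.674/2.023.

factor ≈ 2.80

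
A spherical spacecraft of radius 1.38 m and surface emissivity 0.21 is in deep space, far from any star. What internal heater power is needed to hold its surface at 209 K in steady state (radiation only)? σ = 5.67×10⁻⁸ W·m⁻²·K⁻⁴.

P = εσ·4πr²·T⁴.
4πr² = 23.93 m²; T⁴ = 1.908×10⁹ K⁴.
P = 0.21·5.67×10⁻⁸·23.93·1.908×10⁹.

P ≈ 544 W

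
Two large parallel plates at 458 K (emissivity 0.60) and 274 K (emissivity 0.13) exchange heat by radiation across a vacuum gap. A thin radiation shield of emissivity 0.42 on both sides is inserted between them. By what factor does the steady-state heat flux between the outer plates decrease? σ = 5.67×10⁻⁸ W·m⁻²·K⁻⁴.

Without shield: q₀ = σΔ(T⁴)/(1/ε₁+1/ε₂−1) with denominator 8.359.
With shield the two gaps are in series; the resistances add: (1/ε₁+1/ε_s−1)+(1/ε_s+1/ε₂−1) = 3.048+9.073 = 12.12.
Heat-flux ratio q₀/q = 12.12/8.359.

factor ≈ 1.45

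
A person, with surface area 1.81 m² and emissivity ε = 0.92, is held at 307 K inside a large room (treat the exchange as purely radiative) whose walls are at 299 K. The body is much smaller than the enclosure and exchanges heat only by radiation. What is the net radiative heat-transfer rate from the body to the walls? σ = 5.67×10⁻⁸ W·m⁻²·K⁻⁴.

P_net ≈ 84.1 W

For a small grey body in a large enclosure: P_net = εσA(T_body⁴ − T_wall⁴).
A = 1.81 m²; T_body⁴ − T_wall⁴ = 8.883×10⁹ − 7.993×10⁹ = 8.903×10⁸ K⁴.
|P_net| = 0.92·5.67×10⁻⁸·1.810·8.903×10⁸.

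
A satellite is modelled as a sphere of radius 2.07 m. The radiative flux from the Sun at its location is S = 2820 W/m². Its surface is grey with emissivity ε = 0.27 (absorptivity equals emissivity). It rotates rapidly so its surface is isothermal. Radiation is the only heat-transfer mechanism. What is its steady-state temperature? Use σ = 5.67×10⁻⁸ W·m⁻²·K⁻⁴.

At equilibrium, absorbed power = emitted power.
Absorbing cross-section = πr² = 13.46 m²; emitting surface = 4πr² = 53.85 m² (ratio 4).
εS·A_cross = εσ·A_surf·T⁴  ⇒  T⁴ = S/(4σ)   (ε cancels).
T⁴ = 2820/(4·5.67×10⁻⁸) = 1.243×10¹⁰ K⁴.
T = (1.243×10¹⁰)^(1/4).

T ≈ 334 K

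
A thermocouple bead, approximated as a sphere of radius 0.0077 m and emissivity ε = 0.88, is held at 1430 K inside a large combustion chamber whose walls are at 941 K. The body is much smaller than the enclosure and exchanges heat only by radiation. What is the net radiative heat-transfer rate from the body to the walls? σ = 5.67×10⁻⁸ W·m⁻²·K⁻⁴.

For a small grey body in a large enclosure: P_net = εσA(T_body⁴ − T_wall⁴).
A = 4πr² = 7.451×10⁻⁴ m²; T_body⁴ − T_wall⁴ = 4.182×10¹² − 7.841×10¹¹ = 3.398×10¹² K⁴.
|P_net| = 0.88·5.67×10⁻⁸·7.451×10⁻⁴·3.398×10¹².

P_net ≈ 126 W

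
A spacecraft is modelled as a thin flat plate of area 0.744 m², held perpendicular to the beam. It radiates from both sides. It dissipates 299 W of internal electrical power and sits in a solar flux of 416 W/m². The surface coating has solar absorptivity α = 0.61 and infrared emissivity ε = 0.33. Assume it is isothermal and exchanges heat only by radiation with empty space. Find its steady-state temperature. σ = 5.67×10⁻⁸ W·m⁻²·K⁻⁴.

At steady state, absorbed solar power + internal power = radiated power.
Absorbed: α·S·A_cross = 0.61·416·0.7440 = 188.8 W (cross-section A).
Total input = 188.8 + 299 = 487.8 W.
Radiated: εσ·A_surf·T⁴ with A_surf = 2A = 1.488 m².
T⁴ = 487.8/(0.33·5.67×10⁻⁸·1.488) = 1.752×10¹⁰ K⁴.

T ≈ 364 K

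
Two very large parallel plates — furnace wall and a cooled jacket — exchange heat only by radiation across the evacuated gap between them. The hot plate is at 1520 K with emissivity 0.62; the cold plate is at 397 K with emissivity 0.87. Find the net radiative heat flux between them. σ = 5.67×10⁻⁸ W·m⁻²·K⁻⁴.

For two infinite grey parallel plates, q = σ(T₁⁴ − T₂⁴)/(1/ε₁ + 1/ε₂ − 1).
T₁⁴ − T₂⁴ = 5.338×10¹² − 2.484×10¹⁰ = 5.313×10¹² K⁴.
1/ε₁ + 1/ε₂ − 1 = 1.613 + 1.149 − 1 = 1.762.
q = 5.67×10⁻⁸ × 5.313×10¹² / 1.762.

q ≈ 1.71×10⁵ W/m²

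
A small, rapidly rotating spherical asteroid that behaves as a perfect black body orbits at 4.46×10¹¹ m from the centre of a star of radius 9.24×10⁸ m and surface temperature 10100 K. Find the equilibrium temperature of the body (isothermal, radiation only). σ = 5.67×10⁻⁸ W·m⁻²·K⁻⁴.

The star's surface emits σT_*⁴; at distance d the flux is S = σT_*⁴(R_*/d)².
S = 5.67×10⁻⁸·(10100)⁴·(9.24×10⁸/4.46×10¹¹)² = 2532 W/m².
For an isothermal sphere T⁴ = (1−a)S/(4σ) = 1.117×10¹⁰ K⁴.

T ≈ 325 K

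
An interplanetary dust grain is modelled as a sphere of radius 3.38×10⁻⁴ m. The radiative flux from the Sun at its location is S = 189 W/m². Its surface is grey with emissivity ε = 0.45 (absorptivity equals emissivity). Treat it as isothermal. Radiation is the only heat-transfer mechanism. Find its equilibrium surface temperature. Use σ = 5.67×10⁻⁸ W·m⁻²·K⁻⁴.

At equilibrium, absorbed power = emitted power.
Absorbing cross-section = πr² = 3.589×10⁻⁷ m²; emitting surface = 4πr² = 1.436×10⁻⁶ m² (ratio 4).
εS·A_cross = εσ·A_surf·T⁴  ⇒  T⁴ = S/(4σ)   (ε cancels).
T⁴ = 189/(4·5.67×10⁻⁸) = 8.333×10⁸ K⁴.
T = (8.333×10⁸)^(1/4).

T ≈ 170 K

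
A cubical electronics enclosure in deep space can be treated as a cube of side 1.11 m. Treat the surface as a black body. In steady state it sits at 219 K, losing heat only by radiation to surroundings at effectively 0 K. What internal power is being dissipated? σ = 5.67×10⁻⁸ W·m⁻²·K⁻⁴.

Steady state: P = εσA T⁴.
A = 6L² = 7.393 m²; T⁴ = (219)⁴ = 2.300×10⁹ K⁴.
P = 1.0 × 5.67×10⁻⁸ × 7.393 × 2.300×10⁹.

P ≈ 964 W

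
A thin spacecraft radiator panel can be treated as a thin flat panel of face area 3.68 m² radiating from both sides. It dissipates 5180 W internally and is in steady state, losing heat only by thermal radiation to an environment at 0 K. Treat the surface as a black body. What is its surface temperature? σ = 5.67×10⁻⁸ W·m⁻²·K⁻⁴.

T ≈ 334 K

Steady state: internal power = radiated power, P = εσA T⁴.
Radiating area A = 2·3.68 = 7.360 m².
T⁴ = P/(εσA) = 5180/(1.0·5.67×10⁻⁸·7.360) = 1.241×10¹⁰ K⁴.
T = (1.241×10¹⁰)^(1/4).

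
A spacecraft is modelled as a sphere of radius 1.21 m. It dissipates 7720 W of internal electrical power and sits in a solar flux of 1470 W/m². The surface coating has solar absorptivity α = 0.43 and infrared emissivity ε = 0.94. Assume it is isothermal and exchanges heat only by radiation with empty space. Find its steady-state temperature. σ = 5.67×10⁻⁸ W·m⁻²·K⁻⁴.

At steady state, absorbed solar power + internal power = radiated power.
Absorbed: α·S·A_cross = 0.43·1470·4.600 = 2907 W (cross-section πr²).
Total input = 2907 + 7720 = 10630 W.
Radiated: εσ·A_surf·T⁴ with A_surf = 4πr² = 18.40 m².
T⁴ = 10630/(0.94·5.67×10⁻⁸·18.40) = 1.084×10¹⁰ K⁴.

T ≈ 323 K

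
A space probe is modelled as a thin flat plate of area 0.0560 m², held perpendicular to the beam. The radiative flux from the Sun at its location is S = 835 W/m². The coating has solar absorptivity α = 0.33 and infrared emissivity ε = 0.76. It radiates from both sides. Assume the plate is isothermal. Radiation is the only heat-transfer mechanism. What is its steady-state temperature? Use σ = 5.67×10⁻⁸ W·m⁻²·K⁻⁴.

T ≈ 238 K

At equilibrium, absorbed power = emitted power.
Absorbing cross-section = A = 0.05600 m²; emitting surface = 2A = 0.1120 m² (ratio 2).
αS·A_cross = εσ·A_surf·T⁴  ⇒  T⁴ = αS/(ε·2σ).
T⁴ = 0.330·835/(0.76·2·5.67×10⁻⁸) = 3.197×10⁹ K⁴.
T = (3.197×10⁹)^(1/4).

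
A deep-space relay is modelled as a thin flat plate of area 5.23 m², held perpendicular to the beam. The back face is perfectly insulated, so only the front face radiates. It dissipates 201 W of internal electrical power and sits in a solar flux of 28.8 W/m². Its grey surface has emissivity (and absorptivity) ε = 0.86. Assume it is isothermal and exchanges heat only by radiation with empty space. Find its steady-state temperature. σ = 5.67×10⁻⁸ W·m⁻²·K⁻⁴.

T ≈ 190 K

At steady state, absorbed solar power + internal power = radiated power.
Absorbed: α·S·A_cross = 0.86·28.8·5.230 = 129.5 W (cross-section A).
Total input = 129.5 + 201 = 330.5 W.
Radiated: εσ·A_surf·T⁴ with A_surf = A = 5.230 m².
T⁴ = 330.5/(0.86·5.67×10⁻⁸·5.230) = 1.296×10⁹ K⁴.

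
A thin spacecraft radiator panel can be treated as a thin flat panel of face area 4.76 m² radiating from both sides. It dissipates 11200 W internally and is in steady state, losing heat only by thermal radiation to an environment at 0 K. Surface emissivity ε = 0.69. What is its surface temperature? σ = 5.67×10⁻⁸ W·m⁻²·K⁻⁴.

Steady state: internal power = radiated power, P = εσA T⁴.
Radiating area A = 2·4.76 = 9.520 m².
T⁴ = P/(εσA) = 11200/(0.69·5.67×10⁻⁸·9.520) = 3.007×10¹⁰ K⁴.
T = (3.007×10¹⁰)^(1/4).

T ≈ 416 K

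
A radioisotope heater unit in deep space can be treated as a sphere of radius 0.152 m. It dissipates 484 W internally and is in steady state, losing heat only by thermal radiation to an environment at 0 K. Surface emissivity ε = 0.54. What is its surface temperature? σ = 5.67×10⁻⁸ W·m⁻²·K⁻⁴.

T ≈ 483 K

Steady state: internal power = radiated power, P = εσA T⁴.
Radiating area A = 4πr² = 0.2903 m².
T⁴ = P/(εσA) = 484/(0.54·5.67×10⁻⁸·0.2903) = 5.445×10¹⁰ K⁴.
T = (5.445×10¹⁰)^(1/4).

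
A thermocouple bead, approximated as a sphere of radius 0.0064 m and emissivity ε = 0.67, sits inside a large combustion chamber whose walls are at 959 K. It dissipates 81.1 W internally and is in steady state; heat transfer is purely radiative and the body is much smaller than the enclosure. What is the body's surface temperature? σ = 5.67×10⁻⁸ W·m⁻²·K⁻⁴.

For a small grey body in a large enclosure, net radiated power = εσA(T⁴ − T_w⁴).
Steady state: P = εσA(T⁴ − T_w⁴) with A = 4πr² = 5.147×10⁻⁴ m².
T⁴ = P/(εσA) + T_w⁴ = 81.1/(0.67·5.67×10⁻⁸·5.147×10⁻⁴) + (959)⁴
    = 4.148×10¹² + 8.458×10¹¹ = 4.993×10¹² K⁴.

T ≈ 1490 K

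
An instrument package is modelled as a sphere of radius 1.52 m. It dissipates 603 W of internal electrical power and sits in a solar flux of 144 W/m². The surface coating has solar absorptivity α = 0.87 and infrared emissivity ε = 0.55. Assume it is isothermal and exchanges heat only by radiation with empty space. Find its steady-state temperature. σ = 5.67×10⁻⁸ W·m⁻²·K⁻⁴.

T ≈ 202 K

At steady state, absorbed solar power + internal power = radiated power.
Absorbed: α·S·A_cross = 0.87·144·7.258 = 909.3 W (cross-section πr²).
Total input = 909.3 + 603 = 1512 W.
Radiated: εσ·A_surf·T⁴ with A_surf = 4πr² = 29.03 m².
T⁴ = 1512/(0.55·5.67×10⁻⁸·29.03) = 1.670×10⁹ K⁴.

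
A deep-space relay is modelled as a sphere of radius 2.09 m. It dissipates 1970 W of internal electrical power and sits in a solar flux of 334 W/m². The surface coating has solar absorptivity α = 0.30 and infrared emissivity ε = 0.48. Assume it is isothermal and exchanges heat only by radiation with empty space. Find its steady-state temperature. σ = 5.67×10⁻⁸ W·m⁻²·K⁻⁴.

T ≈ 218 K

At steady state, absorbed solar power + internal power = radiated power.
Absorbed: α·S·A_cross = 0.30·334·13.72 = 1375 W (cross-section πr²).
Total input = 1375 + 1970 = 3345 W.
Radiated: εσ·A_surf·T⁴ with A_surf = 4πr² = 54.89 m².
T⁴ = 3345/(0.48·5.67×10⁻⁸·54.89) = 2.239×10⁹ K⁴.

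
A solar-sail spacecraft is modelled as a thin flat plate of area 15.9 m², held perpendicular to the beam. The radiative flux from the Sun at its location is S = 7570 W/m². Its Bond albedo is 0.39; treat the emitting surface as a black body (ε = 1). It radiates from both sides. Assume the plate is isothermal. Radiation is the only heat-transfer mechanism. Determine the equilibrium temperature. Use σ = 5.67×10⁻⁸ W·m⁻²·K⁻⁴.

T ≈ 449 K

At equilibrium, absorbed power = emitted power.
Absorbing cross-section = A = 15.90 m²; emitting surface = 2A = 31.80 m² (ratio 2).
(1−a)S·A_cross = εσ·A_surf·T⁴  ⇒  T⁴ = (1−a)S/(2σ).
T⁴ = 0.610·7570/(2·5.67×10⁻⁸) = 4.072×10¹⁰ K⁴.
T = (4.072×10¹⁰)^(1/4).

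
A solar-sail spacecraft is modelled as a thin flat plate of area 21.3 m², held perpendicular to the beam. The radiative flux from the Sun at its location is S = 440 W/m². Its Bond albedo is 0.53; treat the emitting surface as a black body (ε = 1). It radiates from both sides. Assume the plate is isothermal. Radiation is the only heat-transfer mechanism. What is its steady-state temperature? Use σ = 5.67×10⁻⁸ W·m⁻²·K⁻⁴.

At equilibrium, absorbed power = emitted power.
Absorbing cross-section = A = 21.30 m²; emitting surface = 2A = 42.60 m² (ratio 2).
(1−a)S·A_cross = εσ·A_surf·T⁴  ⇒  T⁴ = (1−a)S/(2σ).
T⁴ = 0.470·440/(2·5.67×10⁻⁸) = 1.824×10⁹ K⁴.
T = (1.824×10⁹)^(1/4).

T ≈ 207 K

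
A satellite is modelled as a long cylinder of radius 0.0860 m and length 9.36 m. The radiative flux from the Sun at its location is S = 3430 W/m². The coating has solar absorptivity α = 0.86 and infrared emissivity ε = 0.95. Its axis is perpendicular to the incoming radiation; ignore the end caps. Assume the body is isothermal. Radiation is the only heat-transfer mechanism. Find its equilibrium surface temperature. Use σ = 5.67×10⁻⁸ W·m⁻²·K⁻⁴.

T ≈ 363 K

At equilibrium, absorbed power = emitted power.
Absorbing cross-section = 2rL = 1.610 m²; emitting surface = 2πrL = 5.058 m² (ratio π).
αS·A_cross = εσ·A_surf·T⁴  ⇒  T⁴ = αS/(ε·πσ).
T⁴ = 0.860·3430/(0.95·π·5.67×10⁻⁸) = 1.743×10¹⁰ K⁴.
T = (1.743×10¹⁰)^(1/4).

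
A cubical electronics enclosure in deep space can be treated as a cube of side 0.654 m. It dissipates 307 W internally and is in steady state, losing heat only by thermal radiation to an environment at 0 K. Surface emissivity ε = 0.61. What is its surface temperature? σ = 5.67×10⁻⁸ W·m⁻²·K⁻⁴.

T ≈ 243 K

Steady state: internal power = radiated power, P = εσA T⁴.
Radiating area A = 6L² = 2.566 m².
T⁴ = P/(εσA) = 307/(0.61·5.67×10⁻⁸·2.566) = 3.459×10⁹ K⁴.
T = (3.459×10⁹)^(1/4).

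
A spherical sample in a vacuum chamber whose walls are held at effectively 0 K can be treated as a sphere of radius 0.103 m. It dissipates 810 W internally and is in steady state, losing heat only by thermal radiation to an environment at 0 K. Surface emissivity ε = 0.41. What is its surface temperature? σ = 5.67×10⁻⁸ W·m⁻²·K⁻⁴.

T ≈ 715 K

Steady state: internal power = radiated power, P = εσA T⁴.
Radiating area A = 4πr² = 0.1333 m².
T⁴ = P/(εσA) = 810/(0.41·5.67×10⁻⁸·0.1333) = 2.614×10¹¹ K⁴.
T = (2.614×10¹¹)^(1/4).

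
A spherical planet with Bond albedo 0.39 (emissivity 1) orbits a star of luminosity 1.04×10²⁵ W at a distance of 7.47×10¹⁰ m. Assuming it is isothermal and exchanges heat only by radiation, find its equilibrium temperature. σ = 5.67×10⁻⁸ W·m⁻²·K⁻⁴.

First find the stellar flux at distance d: S = L/(4πd²) = 1.04×10²⁵/(4π·(7.47×10¹⁰)²) = 148.3 W/m².
For an isothermal sphere, absorbed (1−a)S·πr² = emitted σ·4πr²·T⁴, so T⁴ = (1−a)S/(4σ).
T⁴ = 0.610·148.3/(4·5.67×10⁻⁸) = 3.989×10⁸ K⁴.

T ≈ 141 K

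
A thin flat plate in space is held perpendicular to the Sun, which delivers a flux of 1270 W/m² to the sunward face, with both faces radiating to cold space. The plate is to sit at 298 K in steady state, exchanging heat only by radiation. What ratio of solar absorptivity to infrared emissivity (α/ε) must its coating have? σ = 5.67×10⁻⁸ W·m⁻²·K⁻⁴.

Balance: αS·A = εσ·2A·T⁴ ⇒ α/ε = 2σT⁴/S.
α/ε = 2·5.67×10⁻⁸·(298)⁴/1270 = 2·5.67×10⁻⁸·7.886×10⁹/1270.

α/ε ≈ 0.704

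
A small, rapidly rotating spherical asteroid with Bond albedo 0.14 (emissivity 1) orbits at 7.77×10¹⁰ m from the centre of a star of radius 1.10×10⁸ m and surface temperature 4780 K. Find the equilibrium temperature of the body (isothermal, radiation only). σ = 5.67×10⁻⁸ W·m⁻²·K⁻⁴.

The star's surface emits σT_*⁴; at distance d the flux is S = σT_*⁴(R_*/d)².
S = 5.67×10⁻⁸·(4780)⁴·(1.10×10⁸/7.77×10¹⁰)² = 59.33 W/m².
For an isothermal sphere T⁴ = (1−a)S/(4σ) = 2.250×10⁸ K⁴.

T ≈ 122 K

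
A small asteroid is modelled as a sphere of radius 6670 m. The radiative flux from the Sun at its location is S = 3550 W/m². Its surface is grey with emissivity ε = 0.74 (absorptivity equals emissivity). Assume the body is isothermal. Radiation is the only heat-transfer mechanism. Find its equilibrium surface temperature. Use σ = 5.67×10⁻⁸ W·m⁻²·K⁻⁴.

T ≈ 354 K

At equilibrium, absorbed power = emitted power.
Absorbing cross-section = πr² = 1.398×10⁸ m²; emitting surface = 4πr² = 5.591×10⁸ m² (ratio 4).
εS·A_cross = εσ·A_surf·T⁴  ⇒  T⁴ = S/(4σ)   (ε cancels).
T⁴ = 3550/(4·5.67×10⁻⁸) = 1.565×10¹⁰ K⁴.
T = (1.565×10¹⁰)^(1/4).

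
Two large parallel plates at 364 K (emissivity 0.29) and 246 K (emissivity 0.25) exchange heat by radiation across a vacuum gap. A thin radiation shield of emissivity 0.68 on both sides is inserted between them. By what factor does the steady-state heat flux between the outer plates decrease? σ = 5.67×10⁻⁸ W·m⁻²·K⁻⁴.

factor ≈ 1.30

Without shield: q₀ = σΔ(T⁴)/(1/ε₁+1/ε₂−1) with denominator 6.448.
With shield the two gaps are in series; the resistances add: (1/ε₁+1/ε_s−1)+(1/ε_s+1/ε₂−1) = 3.919+4.471 = 8.389.
Heat-flux ratio q₀/q = 8.389/6.448.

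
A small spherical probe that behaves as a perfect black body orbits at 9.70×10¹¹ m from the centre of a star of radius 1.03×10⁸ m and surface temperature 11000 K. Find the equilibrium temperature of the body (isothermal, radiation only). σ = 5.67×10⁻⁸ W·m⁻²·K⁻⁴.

The star's surface emits σT_*⁴; at distance d the flux is S = σT_*⁴(R_*/d)².
S = 5.67×10⁻⁸·(11000)⁴·(1.03×10⁸/9.70×10¹¹)² = 9.360 W/m².
For an isothermal sphere T⁴ = (1−a)S/(4σ) = 4.127×10⁷ K⁴.

T ≈ 80.2 K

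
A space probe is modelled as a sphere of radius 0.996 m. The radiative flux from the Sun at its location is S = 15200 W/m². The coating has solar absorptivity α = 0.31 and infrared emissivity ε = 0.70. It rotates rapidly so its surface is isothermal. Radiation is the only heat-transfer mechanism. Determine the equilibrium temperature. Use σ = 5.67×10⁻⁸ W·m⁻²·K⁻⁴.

T ≈ 415 K

At equilibrium, absorbed power = emitted power.
Absorbing cross-section = πr² = 3.117 m²; emitting surface = 4πr² = 12.47 m² (ratio 4).
αS·A_cross = εσ·A_surf·T⁴  ⇒  T⁴ = αS/(ε·4σ).
T⁴ = 0.310·15200/(0.70·4·5.67×10⁻⁸) = 2.968×10¹⁰ K⁴.
T = (2.968×10¹⁰)^(1/4).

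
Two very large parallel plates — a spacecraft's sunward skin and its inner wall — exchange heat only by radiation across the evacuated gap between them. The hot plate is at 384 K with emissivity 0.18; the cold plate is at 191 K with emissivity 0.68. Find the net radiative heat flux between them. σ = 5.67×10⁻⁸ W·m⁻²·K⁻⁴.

For two infinite grey parallel plates, q = σ(T₁⁴ − T₂⁴)/(1/ε₁ + 1/ε₂ − 1).
T₁⁴ − T₂⁴ = 2.174×10¹⁰ − 1.331×10⁹ = 2.041×10¹⁰ K⁴.
1/ε₁ + 1/ε₂ − 1 = 5.556 + 1.471 − 1 = 6.026.
q = 5.67×10⁻⁸ × 2.041×10¹⁰ / 6.026.

q ≈ 192 W/m²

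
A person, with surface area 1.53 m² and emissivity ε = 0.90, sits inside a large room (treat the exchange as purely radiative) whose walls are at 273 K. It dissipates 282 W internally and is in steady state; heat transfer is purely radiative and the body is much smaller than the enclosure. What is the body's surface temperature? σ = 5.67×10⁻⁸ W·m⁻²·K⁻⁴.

T ≈ 309 K

For a small grey body in a large enclosure, net radiated power = εσA(T⁴ − T_w⁴).
Steady state: P = εσA(T⁴ − T_w⁴) with A = 1.53 m².
T⁴ = P/(εσA) + T_w⁴ = 282/(0.90·5.67×10⁻⁸·1.530) + (273)⁴
    = 3.612×10⁹ + 5.555×10⁹ = 9.166×10⁹ K⁴.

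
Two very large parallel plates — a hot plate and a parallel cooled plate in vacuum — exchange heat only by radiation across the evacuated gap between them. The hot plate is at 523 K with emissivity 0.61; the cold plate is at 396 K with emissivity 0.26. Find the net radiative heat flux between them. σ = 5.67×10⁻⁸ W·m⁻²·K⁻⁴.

For two infinite grey parallel plates, q = σ(T₁⁴ − T₂⁴)/(1/ε₁ + 1/ε₂ − 1).
T₁⁴ − T₂⁴ = 7.482×10¹⁰ − 2.459×10¹⁰ = 5.023×10¹⁰ K⁴.
1/ε₁ + 1/ε₂ − 1 = 1.639 + 3.846 − 1 = 4.485.
q = 5.67×10⁻⁸ × 5.023×10¹⁰ / 4.485.

q ≈ 635 W/m²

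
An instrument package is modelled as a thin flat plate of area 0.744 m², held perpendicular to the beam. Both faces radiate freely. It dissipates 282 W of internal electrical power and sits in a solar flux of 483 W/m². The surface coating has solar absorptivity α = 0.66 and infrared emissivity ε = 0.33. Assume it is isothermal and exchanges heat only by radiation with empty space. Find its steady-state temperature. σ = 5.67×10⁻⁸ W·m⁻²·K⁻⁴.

T ≈ 370 K

At steady state, absorbed solar power + internal power = radiated power.
Absorbed: α·S·A_cross = 0.66·483·0.7440 = 237.2 W (cross-section A).
Total input = 237.2 + 282 = 519.2 W.
Radiated: εσ·A_surf·T⁴ with A_surf = 2A = 1.488 m².
T⁴ = 519.2/(0.33·5.67×10⁻⁸·1.488) = 1.865×10¹⁰ K⁴.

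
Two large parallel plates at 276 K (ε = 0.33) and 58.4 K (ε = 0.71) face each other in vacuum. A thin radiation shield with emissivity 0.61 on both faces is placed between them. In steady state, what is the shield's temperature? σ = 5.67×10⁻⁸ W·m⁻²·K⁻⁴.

In steady state the net flux on the hot side equals that on the cold side.
σ(T₁⁴−T_s⁴)/D₁ = σ(T_s⁴−T₂⁴)/D₂, with D₁ = 1/ε₁+1/ε_s−1 = 3.670, D₂ = 1/ε_s+1/ε₂−1 = 2.048.
Solve for T_s⁴: T_s⁴ = (D₂·T₁⁴ + D₁·T₂⁴)/(D₁+D₂) = 2.086×10⁹ K⁴.

T_s ≈ 214 K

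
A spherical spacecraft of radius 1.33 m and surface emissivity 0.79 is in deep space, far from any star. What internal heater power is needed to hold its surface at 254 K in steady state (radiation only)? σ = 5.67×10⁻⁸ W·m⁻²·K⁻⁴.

P = εσ·4πr²·T⁴.
4πr² = 22.23 m²; T⁴ = 4.162×10⁹ K⁴.
P = 0.79·5.67×10⁻⁸·22.23·4.162×10⁹.

P ≈ 4140 W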